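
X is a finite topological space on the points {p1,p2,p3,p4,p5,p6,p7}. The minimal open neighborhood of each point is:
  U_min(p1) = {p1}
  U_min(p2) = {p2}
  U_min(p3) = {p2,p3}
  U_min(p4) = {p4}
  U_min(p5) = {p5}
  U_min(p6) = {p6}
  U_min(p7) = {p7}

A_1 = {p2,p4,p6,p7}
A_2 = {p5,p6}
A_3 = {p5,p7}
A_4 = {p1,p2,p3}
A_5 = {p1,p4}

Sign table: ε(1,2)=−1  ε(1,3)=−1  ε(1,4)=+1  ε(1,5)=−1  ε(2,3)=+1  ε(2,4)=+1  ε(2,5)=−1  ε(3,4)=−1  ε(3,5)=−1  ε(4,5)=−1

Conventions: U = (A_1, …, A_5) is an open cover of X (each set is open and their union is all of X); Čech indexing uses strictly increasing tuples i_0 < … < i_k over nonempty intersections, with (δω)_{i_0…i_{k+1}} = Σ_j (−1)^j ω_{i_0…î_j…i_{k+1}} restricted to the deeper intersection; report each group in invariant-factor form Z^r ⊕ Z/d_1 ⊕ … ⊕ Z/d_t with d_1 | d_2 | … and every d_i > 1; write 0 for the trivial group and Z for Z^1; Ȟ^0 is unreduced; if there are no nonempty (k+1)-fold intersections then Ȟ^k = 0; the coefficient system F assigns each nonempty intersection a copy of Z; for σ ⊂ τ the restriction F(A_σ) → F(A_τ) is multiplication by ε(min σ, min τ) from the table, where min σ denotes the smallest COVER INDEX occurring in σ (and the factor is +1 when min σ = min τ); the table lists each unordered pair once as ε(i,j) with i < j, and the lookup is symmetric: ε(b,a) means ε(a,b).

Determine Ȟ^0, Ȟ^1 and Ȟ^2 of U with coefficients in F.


Ȟ^0 = Z,  Ȟ^1 = Z^2,  Ȟ^2 = 0

nerve simplices:
  A12={p6} A13={p7} A14={p2} A15={p4} A23={p5} A45={p1}
C dims 5,6; δ0: rk 4, SNF 1^4
degree 0: 5−4−0 = 1 → Ȟ^0 ≅ Z
degree 1: 6−0−4 = 2 → Ȟ^1 ≅ Z^2
degree 2: 0−0−0 = 0 → Ȟ^2 ≅ 0


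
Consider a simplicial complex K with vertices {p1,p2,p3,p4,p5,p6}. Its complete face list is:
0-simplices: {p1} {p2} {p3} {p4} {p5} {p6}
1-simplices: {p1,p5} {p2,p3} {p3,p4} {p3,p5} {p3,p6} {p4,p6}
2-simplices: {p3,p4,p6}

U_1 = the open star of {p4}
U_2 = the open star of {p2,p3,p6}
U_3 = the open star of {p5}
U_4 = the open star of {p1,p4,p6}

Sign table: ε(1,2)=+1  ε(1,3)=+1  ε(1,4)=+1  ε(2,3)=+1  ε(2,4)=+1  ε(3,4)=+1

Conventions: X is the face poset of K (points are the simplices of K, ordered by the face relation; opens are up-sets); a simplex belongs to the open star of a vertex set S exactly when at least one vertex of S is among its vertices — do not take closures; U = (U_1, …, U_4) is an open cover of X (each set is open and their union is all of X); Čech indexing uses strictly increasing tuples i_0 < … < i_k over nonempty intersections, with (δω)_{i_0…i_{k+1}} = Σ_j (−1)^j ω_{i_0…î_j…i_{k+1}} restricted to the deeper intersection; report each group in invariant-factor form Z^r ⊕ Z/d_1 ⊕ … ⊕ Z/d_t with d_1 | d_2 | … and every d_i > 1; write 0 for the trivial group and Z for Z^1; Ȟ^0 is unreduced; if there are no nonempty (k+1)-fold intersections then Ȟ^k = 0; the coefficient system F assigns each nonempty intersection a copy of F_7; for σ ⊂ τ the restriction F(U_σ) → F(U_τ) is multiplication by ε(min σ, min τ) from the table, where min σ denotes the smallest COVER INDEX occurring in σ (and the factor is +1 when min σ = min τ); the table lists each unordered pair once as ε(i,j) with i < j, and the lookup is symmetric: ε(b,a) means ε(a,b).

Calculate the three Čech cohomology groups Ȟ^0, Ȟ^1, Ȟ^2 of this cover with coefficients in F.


Ȟ^0 ≅ Z/7, Ȟ^1 ≅ Z/7, Ȟ^2 ≅ 0

nonempty intersections:
  U1={{p4},{p3,p4},{p4,p6},{p3,p4,p6}} U2={{p2},{p3},{p6},{p2,p3},{p3,p4},{p3,p5},{p3,p6},{p4,p6},{p3,p4,p6}} U3={{p5},{p1,p5},{p3,p5}} U4={{p1},{p4},{p6},{p1,p5},{p3,p4},{p3,p6},{p4,p6},{p3,p4,p6}}
  U12={{p3,p4},{p4,p6},{p3,p4,p6}} U14={{p4},{p3,p4},{p4,p6},{p3,p4,p6}} U23={{p3,p5}} U24={{p6},{p3,p4},{p3,p6},{p4,p6},{p3,p4,p6}} U34={{p1,p5}}
  U124={{p3,p4},{p4,p6},{p3,p4,p6}}
C dims 4,5,1; δ0: rk_F7 3; δ1: rk_F7 1
Ȟ^0: (4−3)−0=1 ⇒ Z/7
Ȟ^1: (5−1)−3=1 ⇒ Z/7
Ȟ^2: (1−0)−1=0 ⇒ 0


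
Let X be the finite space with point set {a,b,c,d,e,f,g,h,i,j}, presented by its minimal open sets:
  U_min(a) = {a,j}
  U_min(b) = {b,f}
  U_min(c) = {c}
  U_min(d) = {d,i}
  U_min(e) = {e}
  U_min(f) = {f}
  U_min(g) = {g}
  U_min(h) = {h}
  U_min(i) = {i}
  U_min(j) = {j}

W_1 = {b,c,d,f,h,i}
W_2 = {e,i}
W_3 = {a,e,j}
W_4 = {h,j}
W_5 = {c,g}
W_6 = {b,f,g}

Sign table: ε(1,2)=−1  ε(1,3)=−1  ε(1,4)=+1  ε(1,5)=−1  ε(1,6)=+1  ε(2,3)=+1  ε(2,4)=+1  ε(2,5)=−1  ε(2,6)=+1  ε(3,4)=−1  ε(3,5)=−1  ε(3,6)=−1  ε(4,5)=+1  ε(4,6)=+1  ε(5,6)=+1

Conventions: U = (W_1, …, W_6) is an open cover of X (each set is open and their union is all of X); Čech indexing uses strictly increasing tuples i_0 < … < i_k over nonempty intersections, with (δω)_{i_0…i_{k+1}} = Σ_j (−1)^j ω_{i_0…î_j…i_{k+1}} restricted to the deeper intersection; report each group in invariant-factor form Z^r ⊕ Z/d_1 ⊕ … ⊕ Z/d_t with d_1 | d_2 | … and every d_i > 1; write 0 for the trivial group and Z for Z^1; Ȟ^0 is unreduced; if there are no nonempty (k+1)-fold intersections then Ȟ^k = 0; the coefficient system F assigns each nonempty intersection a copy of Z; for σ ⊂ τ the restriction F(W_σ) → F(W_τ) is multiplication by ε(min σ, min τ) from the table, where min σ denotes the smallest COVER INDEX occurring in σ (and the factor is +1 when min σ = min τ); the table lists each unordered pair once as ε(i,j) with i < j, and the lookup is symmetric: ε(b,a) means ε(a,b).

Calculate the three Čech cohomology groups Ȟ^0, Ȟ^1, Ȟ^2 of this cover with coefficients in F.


Ȟ^0(U;F) ≅ 0, Ȟ^1(U;F) ≅ Z ⊕ Z/2 and Ȟ^2(U;F) ≅ 0

intersection data:
  W12={i} W14={h} W15={c} W16={b,f} W23={e} W34={j} W56={g}
C dims 6,7; δ0: rk 6, SNF 1^5·2
Ȟ^0 = (6 − 6) − 0 = 0, so Ȟ^0 ≅ 0
Ȟ^1 = (7 − 0) − 6 = 1 plus torsion [2], so Ȟ^1 ≅ Z ⊕ Z/2
Ȟ^2 = (0 − 0) − 0 = 0, so Ȟ^2 ≅ 0


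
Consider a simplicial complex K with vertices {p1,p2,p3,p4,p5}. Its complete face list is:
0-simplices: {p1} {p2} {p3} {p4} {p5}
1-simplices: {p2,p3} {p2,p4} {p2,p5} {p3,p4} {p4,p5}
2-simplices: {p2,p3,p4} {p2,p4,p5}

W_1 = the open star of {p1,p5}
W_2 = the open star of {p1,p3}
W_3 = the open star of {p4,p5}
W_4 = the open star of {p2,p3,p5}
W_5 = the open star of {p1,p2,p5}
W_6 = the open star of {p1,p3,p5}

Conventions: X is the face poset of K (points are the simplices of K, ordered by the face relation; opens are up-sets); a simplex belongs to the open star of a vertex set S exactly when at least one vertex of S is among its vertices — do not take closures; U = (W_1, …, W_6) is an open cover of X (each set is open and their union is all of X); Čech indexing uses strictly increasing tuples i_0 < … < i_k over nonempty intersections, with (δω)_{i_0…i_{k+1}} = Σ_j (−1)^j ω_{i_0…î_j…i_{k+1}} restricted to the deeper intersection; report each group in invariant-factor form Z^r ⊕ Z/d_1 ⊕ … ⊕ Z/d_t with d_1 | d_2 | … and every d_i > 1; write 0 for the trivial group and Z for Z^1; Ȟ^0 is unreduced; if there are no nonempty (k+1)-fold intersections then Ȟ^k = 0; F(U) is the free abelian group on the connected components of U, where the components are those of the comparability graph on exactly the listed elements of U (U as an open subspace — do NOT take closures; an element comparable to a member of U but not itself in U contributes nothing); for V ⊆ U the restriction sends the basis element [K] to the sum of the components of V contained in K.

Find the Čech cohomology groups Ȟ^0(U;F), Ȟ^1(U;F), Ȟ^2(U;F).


cover nerve:
  W1={{p1},{p5},{p2,p5},{p4,p5},{p2,p4,p5}} W2={{p1},{p3},{p2,p3},{p3,p4},{p2,p3,p4}} W3={{p4},{p5},{p2,p4},{p2,p5},{p3,p4},{p4,p5},{p2,p3,p4},{p2,p4,p5}} W4={{p2},{p3},{p5},{p2,p3},{p2,p4},{p2,p5},{p3,p4},{p4,p5},{p2,p3,p4},{p2,p4,p5}} W5={{p1},{p2},{p5},{p2,p3},{p2,p4},{p2,p5},{p4,p5},{p2,p3,p4},{p2,p4,p5}} W6={{p1},{p3},{p5},{p2,p3},{p2,p5},{p3,p4},{p4,p5},{p2,p3,p4},{p2,p4,p5}}
  W12={{p1}} W13={{p5},{p2,p5},{p4,p5},{p2,p4,p5}} W14={{p5},{p2,p5},{p4,p5},{p2,p4,p5}} W15={{p1},{p5},{p2,p5},{p4,p5},{p2,p4,p5}} W16={{p1},{p5},{p2,p5},{p4,p5},{p2,p4,p5}} W23={{p3,p4},{p2,p3,p4}} W24={{p3},{p2,p3},{p3,p4},{p2,p3,p4}} W25={{p1},{p2,p3},{p2,p3,p4}} W26={{p1},{p3},{p2,p3},{p3,p4},{p2,p3,p4}} W34={{p5},{p2,p4},{p2,p5},{p3,p4},{p4,p5},{p2,p3,p4},{p2,p4,p5}} W35={{p5},{p2,p4},{p2,p5},{p4,p5},{p2,p3,p4},{p2,p4,p5}} W36={{p5},{p2,p5},{p3,p4},{p4,p5},{p2,p3,p4},{p2,p4,p5}} W45={{p2},{p5},{p2,p3},{p2,p4},{p2,p5},{p4,p5},{p2,p3,p4},{p2,p4,p5}} W46={{p3},{p5},{p2,p3},{p2,p5},{p3,p4},{p4,p5},{p2,p3,p4},{p2,p4,p5}} W56={{p1},{p5},{p2,p3},{p2,p5},{p4,p5},{p2,p3,p4},{p2,p4,p5}}
  W125={{p1}} W126={{p1}} W134={{p5},{p2,p5},{p4,p5},{p2,p4,p5}} W135={{p5},{p2,p5},{p4,p5},{p2,p4,p5}} W136={{p5},{p2,p5},{p4,p5},{p2,p4,p5}} W145={{p5},{p2,p5},{p4,p5},{p2,p4,p5}} W146={{p5},{p2,p5},{p4,p5},{p2,p4,p5}} W156={{p1},{p5},{p2,p5},{p4,p5},{p2,p4,p5}} W234={{p3,p4},{p2,p3,p4}} W235={{p2,p3,p4}} W236={{p3,p4},{p2,p3,p4}} W245={{p2,p3},{p2,p3,p4}} W246={{p3},{p2,p3},{p3,p4},{p2,p3,p4}} W256={{p1},{p2,p3},{p2,p3,p4}} W345={{p5},{p2,p4},{p2,p5},{p4,p5},{p2,p3,p4},{p2,p4,p5}} W346={{p5},{p2,p5},{p3,p4},{p4,p5},{p2,p3,p4},{p2,p4,p5}} W356={{p5},{p2,p5},{p4,p5},{p2,p3,p4},{p2,p4,p5}} W456={{p5},{p2,p3},{p2,p5},{p4,p5},{p2,p3,p4},{p2,p4,p5}}
  W1256={{p1}} W1345={{p5},{p2,p5},{p4,p5},{p2,p4,p5}} W1346={{p5},{p2,p5},{p4,p5},{p2,p4,p5}} W1356={{p5},{p2,p5},{p4,p5},{p2,p4,p5}} W1456={{p5},{p2,p5},{p4,p5},{p2,p4,p5}} W2345={{p2,p3,p4}} W2346={{p3,p4},{p2,p3,p4}} W2356={{p2,p3,p4}} W2456={{p2,p3},{p2,p3,p4}} W3456={{p5},{p2,p5},{p4,p5},{p2,p3,p4},{p2,p4,p5}}
  W13456={{p5},{p2,p5},{p4,p5},{p2,p4,p5}} W23456={{p2,p3,p4}}
components per intersection:
  W1: {{p1}} {{p5},{p2,p5},{p4,p5},{p2,p4,p5}}
  W2: {{p1}} {{p3},{p2,p3},{p3,p4},{p2,p3,p4}}
  W3: {{p4},{p5},{p2,p4},{p2,p5},{p3,p4},{p4,p5},{p2,p3,p4},{p2,p4,p5}}
  W4: {{p2},{p3},{p5},{p2,p3},{p2,p4},{p2,p5},{p3,p4},{p4,p5},{p2,p3,p4},{p2,p4,p5}}
  W5: {{p1}} {{p2},{p5},{p2,p3},{p2,p4},{p2,p5},{p4,p5},{p2,p3,p4},{p2,p4,p5}}
  W6: {{p1}} {{p3},{p2,p3},{p3,p4},{p2,p3,p4}} {{p5},{p2,p5},{p4,p5},{p2,p4,p5}}
  W12: {{p1}}
  W13: {{p5},{p2,p5},{p4,p5},{p2,p4,p5}}
  W14: {{p5},{p2,p5},{p4,p5},{p2,p4,p5}}
  W15: {{p1}} {{p5},{p2,p5},{p4,p5},{p2,p4,p5}}
  W16: {{p1}} {{p5},{p2,p5},{p4,p5},{p2,p4,p5}}
  W23: {{p3,p4},{p2,p3,p4}}
  W24: {{p3},{p2,p3},{p3,p4},{p2,p3,p4}}
  W25: {{p1}} {{p2,p3},{p2,p3,p4}}
  W26: {{p1}} {{p3},{p2,p3},{p3,p4},{p2,p3,p4}}
  W34: {{p5},{p2,p4},{p2,p5},{p3,p4},{p4,p5},{p2,p3,p4},{p2,p4,p5}}
  W35: {{p5},{p2,p4},{p2,p5},{p4,p5},{p2,p3,p4},{p2,p4,p5}}
  W36: {{p5},{p2,p5},{p4,p5},{p2,p4,p5}} {{p3,p4},{p2,p3,p4}}
  W45: {{p2},{p5},{p2,p3},{p2,p4},{p2,p5},{p4,p5},{p2,p3,p4},{p2,p4,p5}}
  W46: {{p3},{p2,p3},{p3,p4},{p2,p3,p4}} {{p5},{p2,p5},{p4,p5},{p2,p4,p5}}
  W56: {{p1}} {{p5},{p2,p5},{p4,p5},{p2,p4,p5}} {{p2,p3},{p2,p3,p4}}
  W125: {{p1}}
  W126: {{p1}}
  W134: {{p5},{p2,p5},{p4,p5},{p2,p4,p5}}
  W135: {{p5},{p2,p5},{p4,p5},{p2,p4,p5}}
  W136: {{p5},{p2,p5},{p4,p5},{p2,p4,p5}}
  W145: {{p5},{p2,p5},{p4,p5},{p2,p4,p5}}
  W146: {{p5},{p2,p5},{p4,p5},{p2,p4,p5}}
  W156: {{p1}} {{p5},{p2,p5},{p4,p5},{p2,p4,p5}}
  W234: {{p3,p4},{p2,p3,p4}}
  W235: {{p2,p3,p4}}
  W236: {{p3,p4},{p2,p3,p4}}
  W245: {{p2,p3},{p2,p3,p4}}
  W246: {{p3},{p2,p3},{p3,p4},{p2,p3,p4}}
  W256: {{p1}} {{p2,p3},{p2,p3,p4}}
  W345: {{p5},{p2,p4},{p2,p5},{p4,p5},{p2,p3,p4},{p2,p4,p5}}
  W346: {{p5},{p2,p5},{p4,p5},{p2,p4,p5}} {{p3,p4},{p2,p3,p4}}
  W356: {{p5},{p2,p5},{p4,p5},{p2,p4,p5}} {{p2,p3,p4}}
  W456: {{p5},{p2,p5},{p4,p5},{p2,p4,p5}} {{p2,p3},{p2,p3,p4}}
  W1256: {{p1}}
  W1345: {{p5},{p2,p5},{p4,p5},{p2,p4,p5}}
  W1346: {{p5},{p2,p5},{p4,p5},{p2,p4,p5}}
  W1356: {{p5},{p2,p5},{p4,p5},{p2,p4,p5}}
  W1456: {{p5},{p2,p5},{p4,p5},{p2,p4,p5}}
  W2345: {{p2,p3,p4}}
  W2346: {{p3,p4},{p2,p3,p4}}
  W2356: {{p2,p3,p4}}
  W2456: {{p2,p3},{p2,p3,p4}}
  W3456: {{p5},{p2,p5},{p4,p5},{p2,p4,p5}} {{p2,p3,p4}}
  W13456: {{p5},{p2,p5},{p4,p5},{p2,p4,p5}}
  W23456: {{p2,p3,p4}}
C dims 11,23,23,11; δ0: rk 9, SNF 1^9; δ1: rk 14, SNF 1^14; δ2: rk 9, SNF 1^9
Ȟ^0: (11−9)−0=2 ⇒ Z^2
Ȟ^1: (23−14)−9=0 ⇒ 0
Ȟ^2: (23−9)−14=0 ⇒ 0

Ȟ^0(U;F) ≅ Z^2,  Ȟ^1(U;F) ≅ 0,  Ȟ^2(U;F) ≅ 0


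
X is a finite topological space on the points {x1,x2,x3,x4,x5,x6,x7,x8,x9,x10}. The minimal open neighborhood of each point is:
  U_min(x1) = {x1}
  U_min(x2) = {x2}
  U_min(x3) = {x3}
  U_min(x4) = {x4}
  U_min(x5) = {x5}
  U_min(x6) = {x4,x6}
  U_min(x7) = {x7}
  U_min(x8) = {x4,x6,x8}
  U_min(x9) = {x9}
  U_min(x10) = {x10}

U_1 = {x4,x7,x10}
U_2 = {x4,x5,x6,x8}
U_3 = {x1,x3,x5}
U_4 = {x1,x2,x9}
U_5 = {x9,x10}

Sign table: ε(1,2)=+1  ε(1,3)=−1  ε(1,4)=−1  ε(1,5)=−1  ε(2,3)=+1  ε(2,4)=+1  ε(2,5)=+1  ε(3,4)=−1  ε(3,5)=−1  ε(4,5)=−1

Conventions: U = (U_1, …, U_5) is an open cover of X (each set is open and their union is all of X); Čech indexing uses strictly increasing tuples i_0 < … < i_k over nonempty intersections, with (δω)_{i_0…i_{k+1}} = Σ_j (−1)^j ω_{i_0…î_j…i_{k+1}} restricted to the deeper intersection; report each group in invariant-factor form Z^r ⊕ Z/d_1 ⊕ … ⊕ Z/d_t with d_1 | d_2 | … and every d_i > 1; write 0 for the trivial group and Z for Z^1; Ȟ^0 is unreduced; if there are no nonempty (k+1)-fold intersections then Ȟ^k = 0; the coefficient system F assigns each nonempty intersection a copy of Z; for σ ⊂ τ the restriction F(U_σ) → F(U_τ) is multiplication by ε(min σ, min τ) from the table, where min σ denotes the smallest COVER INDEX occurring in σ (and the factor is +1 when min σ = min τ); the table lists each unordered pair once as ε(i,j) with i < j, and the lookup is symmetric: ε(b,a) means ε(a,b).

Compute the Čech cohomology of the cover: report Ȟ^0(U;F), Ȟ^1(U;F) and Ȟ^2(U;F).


Ȟ^0 ≅ 0; Ȟ^1 ≅ Z/2; Ȟ^2 ≅ 0

nonempty intersections:
  U12={x4} U15={x10} U23={x5} U34={x1} U45={x9}
C dims 5,5; δ0: rk 5, SNF 1^4·2
Ȟ^0: (5−5)−0=0 ⇒ 0
Ȟ^1: (5−0)−5=0 plus torsion [2] ⇒ Z/2
Ȟ^2: (0−0)−0=0 ⇒ 0


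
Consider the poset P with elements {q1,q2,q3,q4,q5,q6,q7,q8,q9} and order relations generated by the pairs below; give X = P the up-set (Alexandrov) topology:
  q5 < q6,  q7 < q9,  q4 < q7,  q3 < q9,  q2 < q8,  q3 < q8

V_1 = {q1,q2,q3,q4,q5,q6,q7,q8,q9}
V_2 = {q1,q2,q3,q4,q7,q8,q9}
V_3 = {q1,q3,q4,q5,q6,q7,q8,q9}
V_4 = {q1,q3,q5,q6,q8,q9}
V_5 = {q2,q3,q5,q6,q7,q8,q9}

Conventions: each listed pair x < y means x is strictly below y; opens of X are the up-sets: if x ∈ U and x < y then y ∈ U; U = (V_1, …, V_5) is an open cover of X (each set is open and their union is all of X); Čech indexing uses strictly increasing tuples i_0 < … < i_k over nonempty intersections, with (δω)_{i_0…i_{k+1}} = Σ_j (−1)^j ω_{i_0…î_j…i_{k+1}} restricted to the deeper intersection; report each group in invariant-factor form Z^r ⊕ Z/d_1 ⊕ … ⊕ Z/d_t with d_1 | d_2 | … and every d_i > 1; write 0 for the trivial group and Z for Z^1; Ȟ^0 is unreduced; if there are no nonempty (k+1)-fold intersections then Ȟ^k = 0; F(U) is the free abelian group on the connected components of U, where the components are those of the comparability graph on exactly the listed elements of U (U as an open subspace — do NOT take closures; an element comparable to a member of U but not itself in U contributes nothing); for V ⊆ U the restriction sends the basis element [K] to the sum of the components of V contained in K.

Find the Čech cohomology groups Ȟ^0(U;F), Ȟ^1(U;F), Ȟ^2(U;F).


Ȟ^0(U;F) ≅ Z^3, Ȟ^1(U;F) ≅ 0 and Ȟ^2(U;F) ≅ 0

nonempty intersections:
  V12={q1,q2,q3,q4,q7,q8,q9} V13={q1,q3,q4,q5,q6,q7,q8,q9} V14={q1,q3,q5,q6,q8,q9} V15={q2,q3,q5,q6,q7,q8,q9} V23={q1,q3,q4,q7,q8,q9} V24={q1,q3,q8,q9} V25={q2,q3,q7,q8,q9} V34={q1,q3,q5,q6,q8,q9} V35={q3,q5,q6,q7,q8,q9} V45={q3,q5,q6,q8,q9}
  V123={q1,q3,q4,q7,q8,q9} V124={q1,q3,q8,q9} V125={q2,q3,q7,q8,q9} V134={q1,q3,q5,q6,q8,q9} V135={q3,q5,q6,q7,q8,q9} V145={q3,q5,q6,q8,q9} V234={q1,q3,q8,q9} V235={q3,q7,q8,q9} V245={q3,q8,q9} V345={q3,q5,q6,q8,q9}
  V1234={q1,q3,q8,q9} V1235={q3,q7,q8,q9} V1245={q3,q8,q9} V1345={q3,q5,q6,q8,q9} V2345={q3,q8,q9}
  V12345={q3,q8,q9}
components per intersection:
  V1: {q1} {q2,q3,q4,q7,q8,q9} {q5,q6}
  V2: {q1} {q2,q3,q4,q7,q8,q9}
  V3: {q1} {q3,q4,q7,q8,q9} {q5,q6}
  V4: {q1} {q3,q8,q9} {q5,q6}
  V5: {q2,q3,q7,q8,q9} {q5,q6}
  V12: {q1} {q2,q3,q4,q7,q8,q9}
  V13: {q1} {q3,q4,q7,q8,q9} {q5,q6}
  V14: {q1} {q3,q8,q9} {q5,q6}
  V15: {q2,q3,q7,q8,q9} {q5,q6}
  V23: {q1} {q3,q4,q7,q8,q9}
  V24: {q1} {q3,q8,q9}
  V25: {q2,q3,q7,q8,q9}
  V34: {q1} {q3,q8,q9} {q5,q6}
  V35: {q3,q7,q8,q9} {q5,q6}
  V45: {q3,q8,q9} {q5,q6}
  V123: {q1} {q3,q4,q7,q8,q9}
  V124: {q1} {q3,q8,q9}
  V125: {q2,q3,q7,q8,q9}
  V134: {q1} {q3,q8,q9} {q5,q6}
  V135: {q3,q7,q8,q9} {q5,q6}
  V145: {q3,q8,q9} {q5,q6}
  V234: {q1} {q3,q8,q9}
  V235: {q3,q7,q8,q9}
  V245: {q3,q8,q9}
  V345: {q3,q8,q9} {q5,q6}
  V1234: {q1} {q3,q8,q9}
  V1235: {q3,q7,q8,q9}
  V1245: {q3,q8,q9}
  V1345: {q3,q8,q9} {q5,q6}
  V2345: {q3,q8,q9}
  V12345: {q3,q8,q9}
C dims 13,22,18,7; δ0: rk 10, SNF 1^10; δ1: rk 12, SNF 1^12; δ2: rk 6, SNF 1^6
Ȟ^0: (13−10)−0=3 ⇒ Z^3
Ȟ^1: (22−12)−10=0 ⇒ 0
Ȟ^2: (18−6)−12=0 ⇒ 0


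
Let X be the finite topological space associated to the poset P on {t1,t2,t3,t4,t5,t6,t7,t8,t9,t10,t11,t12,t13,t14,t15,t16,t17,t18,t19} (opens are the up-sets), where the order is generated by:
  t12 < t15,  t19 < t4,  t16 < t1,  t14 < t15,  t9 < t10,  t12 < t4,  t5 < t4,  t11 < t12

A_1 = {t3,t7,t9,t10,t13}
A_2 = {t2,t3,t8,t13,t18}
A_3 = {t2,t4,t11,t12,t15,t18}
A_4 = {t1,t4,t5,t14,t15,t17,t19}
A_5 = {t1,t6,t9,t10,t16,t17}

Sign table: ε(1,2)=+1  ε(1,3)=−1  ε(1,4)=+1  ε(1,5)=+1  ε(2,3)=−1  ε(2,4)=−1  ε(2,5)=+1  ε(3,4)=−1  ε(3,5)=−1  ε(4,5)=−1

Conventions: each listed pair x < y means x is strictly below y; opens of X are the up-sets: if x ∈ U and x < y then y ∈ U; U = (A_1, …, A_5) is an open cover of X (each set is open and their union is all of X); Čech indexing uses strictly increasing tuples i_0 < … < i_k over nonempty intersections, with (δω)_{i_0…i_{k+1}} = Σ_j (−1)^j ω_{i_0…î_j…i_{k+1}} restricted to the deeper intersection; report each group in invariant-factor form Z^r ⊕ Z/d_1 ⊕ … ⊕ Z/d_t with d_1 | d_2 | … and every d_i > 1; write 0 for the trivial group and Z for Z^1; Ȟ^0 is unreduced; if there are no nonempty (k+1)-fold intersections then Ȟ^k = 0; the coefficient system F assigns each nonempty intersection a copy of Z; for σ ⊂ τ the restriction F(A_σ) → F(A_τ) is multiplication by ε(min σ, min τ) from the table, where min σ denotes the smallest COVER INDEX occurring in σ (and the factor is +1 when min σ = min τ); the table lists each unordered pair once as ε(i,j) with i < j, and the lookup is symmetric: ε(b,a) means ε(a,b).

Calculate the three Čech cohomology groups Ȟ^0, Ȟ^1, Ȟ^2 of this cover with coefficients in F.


nerve simplices:
  A12={t3,t13} A15={t9,t10} A23={t2,t18} A34={t4,t15} A45={t1,t17}
C dims 5,5; δ0: rk 5, SNF 1^4·2
degree 0: 5−5−0 = 0 → Ȟ^0 ≅ 0
degree 1: 5−0−5 = 0 plus torsion [2] → Ȟ^1 ≅ Z/2
degree 2: 0−0−0 = 0 → Ȟ^2 ≅ 0

Ȟ^0 = 0; Ȟ^1 = Z/2; Ȟ^2 = 0


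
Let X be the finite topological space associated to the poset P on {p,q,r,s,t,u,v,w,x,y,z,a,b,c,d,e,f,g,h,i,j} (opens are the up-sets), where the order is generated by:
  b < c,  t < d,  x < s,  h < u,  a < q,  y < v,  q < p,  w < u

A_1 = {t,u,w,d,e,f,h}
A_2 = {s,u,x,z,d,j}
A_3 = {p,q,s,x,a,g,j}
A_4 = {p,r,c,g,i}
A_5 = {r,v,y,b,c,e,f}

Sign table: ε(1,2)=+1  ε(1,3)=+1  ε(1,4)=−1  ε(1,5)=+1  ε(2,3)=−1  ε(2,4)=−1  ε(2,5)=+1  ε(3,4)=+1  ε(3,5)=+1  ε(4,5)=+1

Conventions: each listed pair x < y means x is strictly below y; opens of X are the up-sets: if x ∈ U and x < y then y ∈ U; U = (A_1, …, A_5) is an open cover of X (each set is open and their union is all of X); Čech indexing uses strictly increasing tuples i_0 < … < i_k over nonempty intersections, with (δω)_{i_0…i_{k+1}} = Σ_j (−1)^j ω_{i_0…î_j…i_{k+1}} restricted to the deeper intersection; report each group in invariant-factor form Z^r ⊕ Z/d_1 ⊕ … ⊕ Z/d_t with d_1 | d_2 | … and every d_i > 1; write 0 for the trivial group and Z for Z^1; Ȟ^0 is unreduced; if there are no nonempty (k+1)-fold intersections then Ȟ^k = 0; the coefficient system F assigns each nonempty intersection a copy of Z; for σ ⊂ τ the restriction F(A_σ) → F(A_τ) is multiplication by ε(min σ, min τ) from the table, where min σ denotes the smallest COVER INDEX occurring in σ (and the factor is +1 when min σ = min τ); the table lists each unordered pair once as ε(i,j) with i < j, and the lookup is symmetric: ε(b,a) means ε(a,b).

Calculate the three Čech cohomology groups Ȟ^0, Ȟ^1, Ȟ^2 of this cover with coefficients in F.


Ȟ^0 ≅ 0; Ȟ^1 ≅ Z/2; Ȟ^2 ≅ 0

intersection data:
  A12={u,d} A15={e,f} A23={s,x,j} A34={p,g} A45={r,c}
C dims 5,5; δ0: rk 5, SNF 1^4·2
Ȟ^0 = (5 − 5) − 0 = 0, so Ȟ^0 ≅ 0
Ȟ^1 = (5 − 0) − 5 = 0 plus torsion [2], so Ȟ^1 ≅ Z/2
Ȟ^2 = (0 − 0) − 0 = 0, so Ȟ^2 ≅ 0


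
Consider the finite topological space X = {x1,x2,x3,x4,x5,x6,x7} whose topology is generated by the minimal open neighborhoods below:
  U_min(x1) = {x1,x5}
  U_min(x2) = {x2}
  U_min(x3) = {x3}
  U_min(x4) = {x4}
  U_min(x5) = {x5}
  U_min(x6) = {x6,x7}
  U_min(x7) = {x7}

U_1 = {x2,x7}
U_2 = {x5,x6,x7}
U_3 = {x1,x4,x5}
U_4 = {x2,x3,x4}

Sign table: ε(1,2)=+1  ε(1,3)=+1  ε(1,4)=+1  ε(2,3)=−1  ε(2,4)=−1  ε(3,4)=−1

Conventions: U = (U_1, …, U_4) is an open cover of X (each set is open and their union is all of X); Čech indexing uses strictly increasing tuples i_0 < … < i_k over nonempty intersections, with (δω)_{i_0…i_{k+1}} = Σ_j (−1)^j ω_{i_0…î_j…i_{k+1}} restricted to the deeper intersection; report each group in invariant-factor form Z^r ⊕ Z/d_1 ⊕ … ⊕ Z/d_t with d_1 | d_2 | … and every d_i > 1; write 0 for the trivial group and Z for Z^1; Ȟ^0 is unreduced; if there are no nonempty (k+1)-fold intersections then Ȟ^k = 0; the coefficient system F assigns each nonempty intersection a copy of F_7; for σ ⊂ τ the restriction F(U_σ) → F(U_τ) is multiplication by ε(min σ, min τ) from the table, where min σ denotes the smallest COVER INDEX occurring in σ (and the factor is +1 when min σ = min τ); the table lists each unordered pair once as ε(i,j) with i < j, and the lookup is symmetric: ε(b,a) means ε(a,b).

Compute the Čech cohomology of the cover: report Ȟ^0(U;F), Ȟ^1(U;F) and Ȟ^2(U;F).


cover nerve:
  U12={x7} U14={x2} U23={x5} U34={x4}
C dims 4,4; δ0: rk_F7 3
Ȟ^0: (4−3)−0=1 ⇒ Z/7
Ȟ^1: (4−0)−3=1 ⇒ Z/7
Ȟ^2: (0−0)−0=0 ⇒ 0

Ȟ^0(U;F) ≅ Z/7; Ȟ^1(U;F) ≅ Z/7; Ȟ^2(U;F) ≅ 0


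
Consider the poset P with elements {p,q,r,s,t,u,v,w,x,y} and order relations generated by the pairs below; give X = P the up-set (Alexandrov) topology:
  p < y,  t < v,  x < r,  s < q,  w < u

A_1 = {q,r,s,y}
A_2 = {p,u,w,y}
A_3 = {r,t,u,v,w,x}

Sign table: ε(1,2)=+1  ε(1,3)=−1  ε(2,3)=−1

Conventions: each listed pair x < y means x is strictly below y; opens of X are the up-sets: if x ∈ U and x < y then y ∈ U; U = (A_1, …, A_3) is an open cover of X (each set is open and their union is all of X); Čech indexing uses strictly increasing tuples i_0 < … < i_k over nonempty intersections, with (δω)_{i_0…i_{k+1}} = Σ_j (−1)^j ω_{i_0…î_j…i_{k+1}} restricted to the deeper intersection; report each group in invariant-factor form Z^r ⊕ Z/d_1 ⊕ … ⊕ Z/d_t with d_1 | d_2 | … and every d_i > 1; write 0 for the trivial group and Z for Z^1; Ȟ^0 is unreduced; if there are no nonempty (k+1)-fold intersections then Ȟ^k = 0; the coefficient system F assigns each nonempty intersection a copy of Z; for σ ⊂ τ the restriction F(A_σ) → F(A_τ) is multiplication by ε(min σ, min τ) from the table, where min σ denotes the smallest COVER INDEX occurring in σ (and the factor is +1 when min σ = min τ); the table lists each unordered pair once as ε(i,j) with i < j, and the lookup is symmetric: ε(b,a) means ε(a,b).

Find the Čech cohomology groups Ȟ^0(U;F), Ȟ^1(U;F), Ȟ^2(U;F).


Ȟ^0 = Z,  Ȟ^1 = Z,  Ȟ^2 = 0

intersection data:
  A12={y} A13={r} A23={u,w}
C dims 3,3; δ0: rk 2, SNF 1^2
Ȟ^0 = (3 − 2) − 0 = 1, so Ȟ^0 ≅ Z
Ȟ^1 = (3 − 0) − 2 = 1, so Ȟ^1 ≅ Z
Ȟ^2 = (0 − 0) − 0 = 0, so Ȟ^2 ≅ 0


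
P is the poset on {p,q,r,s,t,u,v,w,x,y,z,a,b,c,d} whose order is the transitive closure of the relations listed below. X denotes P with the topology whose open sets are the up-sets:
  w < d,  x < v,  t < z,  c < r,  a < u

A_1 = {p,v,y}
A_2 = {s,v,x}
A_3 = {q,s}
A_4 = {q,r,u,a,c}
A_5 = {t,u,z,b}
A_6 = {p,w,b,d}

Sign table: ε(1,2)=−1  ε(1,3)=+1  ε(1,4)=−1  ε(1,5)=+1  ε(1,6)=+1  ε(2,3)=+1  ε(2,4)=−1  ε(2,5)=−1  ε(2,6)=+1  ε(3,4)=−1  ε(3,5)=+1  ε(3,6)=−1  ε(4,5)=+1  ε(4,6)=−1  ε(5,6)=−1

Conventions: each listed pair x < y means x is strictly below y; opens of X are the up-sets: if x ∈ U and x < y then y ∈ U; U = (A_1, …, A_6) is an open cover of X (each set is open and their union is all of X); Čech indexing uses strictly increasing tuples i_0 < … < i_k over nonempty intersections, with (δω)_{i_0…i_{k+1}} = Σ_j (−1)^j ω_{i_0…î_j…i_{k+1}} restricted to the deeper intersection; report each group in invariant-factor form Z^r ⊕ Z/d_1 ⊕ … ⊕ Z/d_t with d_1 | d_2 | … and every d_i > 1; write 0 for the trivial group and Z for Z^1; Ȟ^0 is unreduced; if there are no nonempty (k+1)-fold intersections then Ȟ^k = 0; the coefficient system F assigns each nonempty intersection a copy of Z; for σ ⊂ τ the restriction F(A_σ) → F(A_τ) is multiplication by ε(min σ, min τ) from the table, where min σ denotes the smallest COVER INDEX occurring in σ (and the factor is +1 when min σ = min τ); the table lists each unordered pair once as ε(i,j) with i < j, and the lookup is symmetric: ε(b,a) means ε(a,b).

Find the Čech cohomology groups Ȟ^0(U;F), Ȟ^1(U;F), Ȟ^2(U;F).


Ȟ^0(U;F) ≅ 0, Ȟ^1(U;F) ≅ Z/2, Ȟ^2(U;F) ≅ 0

nerve simplices:
  A12={v} A16={p} A23={s} A34={q} A45={u} A56={b}
C dims 6,6; δ0: rk 6, SNF 1^5·2
degree 0: 6−6−0 = 0 → Ȟ^0 ≅ 0
degree 1: 6−0−6 = 0 plus torsion [2] → Ȟ^1 ≅ Z/2
degree 2: 0−0−0 = 0 → Ȟ^2 ≅ 0


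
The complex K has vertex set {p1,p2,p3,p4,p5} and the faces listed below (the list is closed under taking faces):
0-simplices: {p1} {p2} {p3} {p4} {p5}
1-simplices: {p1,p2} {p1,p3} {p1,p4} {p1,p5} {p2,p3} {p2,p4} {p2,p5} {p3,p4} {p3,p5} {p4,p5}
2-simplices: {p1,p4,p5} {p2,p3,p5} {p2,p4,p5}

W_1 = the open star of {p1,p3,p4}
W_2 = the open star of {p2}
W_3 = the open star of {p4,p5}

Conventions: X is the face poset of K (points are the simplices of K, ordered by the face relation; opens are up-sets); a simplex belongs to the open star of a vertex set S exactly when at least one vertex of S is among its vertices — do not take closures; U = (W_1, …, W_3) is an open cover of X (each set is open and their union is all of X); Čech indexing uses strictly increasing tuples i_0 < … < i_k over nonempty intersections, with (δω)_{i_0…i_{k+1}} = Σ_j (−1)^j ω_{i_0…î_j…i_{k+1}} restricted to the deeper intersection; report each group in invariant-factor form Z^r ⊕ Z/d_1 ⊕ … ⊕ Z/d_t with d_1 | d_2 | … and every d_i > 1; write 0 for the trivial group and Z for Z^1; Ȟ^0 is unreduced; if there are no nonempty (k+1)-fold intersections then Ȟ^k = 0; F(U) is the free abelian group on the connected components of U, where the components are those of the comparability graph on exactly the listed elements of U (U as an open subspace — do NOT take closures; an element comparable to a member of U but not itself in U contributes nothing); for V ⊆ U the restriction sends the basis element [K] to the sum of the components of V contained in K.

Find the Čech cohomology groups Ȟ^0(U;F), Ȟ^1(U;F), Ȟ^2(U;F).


Ȟ^0(U;F) ≅ Z, Ȟ^1(U;F) ≅ Z^2, Ȟ^2(U;F) ≅ 0

cover nerve:
  W1={{p1},{p3},{p4},{p1,p2},{p1,p3},{p1,p4},{p1,p5},{p2,p3},{p2,p4},{p3,p4},{p3,p5},{p4,p5},{p1,p4,p5},{p2,p3,p5},{p2,p4,p5}} W2={{p2},{p1,p2},{p2,p3},{p2,p4},{p2,p5},{p2,p3,p5},{p2,p4,p5}} W3={{p4},{p5},{p1,p4},{p1,p5},{p2,p4},{p2,p5},{p3,p4},{p3,p5},{p4,p5},{p1,p4,p5},{p2,p3,p5},{p2,p4,p5}}
  W12={{p1,p2},{p2,p3},{p2,p4},{p2,p3,p5},{p2,p4,p5}} W13={{p4},{p1,p4},{p1,p5},{p2,p4},{p3,p4},{p3,p5},{p4,p5},{p1,p4,p5},{p2,p3,p5},{p2,p4,p5}} W23={{p2,p4},{p2,p5},{p2,p3,p5},{p2,p4,p5}}
  W123={{p2,p4},{p2,p3,p5},{p2,p4,p5}}
components per intersection:
  W1: {{p1},{p3},{p4},{p1,p2},{p1,p3},{p1,p4},{p1,p5},{p2,p3},{p2,p4},{p3,p4},{p3,p5},{p4,p5},{p1,p4,p5},{p2,p3,p5},{p2,p4,p5}}
  W2: {{p2},{p1,p2},{p2,p3},{p2,p4},{p2,p5},{p2,p3,p5},{p2,p4,p5}}
  W3: {{p4},{p5},{p1,p4},{p1,p5},{p2,p4},{p2,p5},{p3,p4},{p3,p5},{p4,p5},{p1,p4,p5},{p2,p3,p5},{p2,p4,p5}}
  W12: {{p1,p2}} {{p2,p3},{p2,p3,p5}} {{p2,p4},{p2,p4,p5}}
  W13: {{p4},{p1,p4},{p1,p5},{p2,p4},{p3,p4},{p4,p5},{p1,p4,p5},{p2,p4,p5}} {{p3,p5},{p2,p3,p5}}
  W23: {{p2,p4},{p2,p5},{p2,p3,p5},{p2,p4,p5}}
  W123: {{p2,p4},{p2,p4,p5}} {{p2,p3,p5}}
C dims 3,6,2; δ0: rk 2, SNF 1^2; δ1: rk 2, SNF 1^2
Ȟ^0: (3−2)−0=1 ⇒ Z
Ȟ^1: (6−2)−2=2 ⇒ Z^2
Ȟ^2: (2−0)−2=0 ⇒ 0


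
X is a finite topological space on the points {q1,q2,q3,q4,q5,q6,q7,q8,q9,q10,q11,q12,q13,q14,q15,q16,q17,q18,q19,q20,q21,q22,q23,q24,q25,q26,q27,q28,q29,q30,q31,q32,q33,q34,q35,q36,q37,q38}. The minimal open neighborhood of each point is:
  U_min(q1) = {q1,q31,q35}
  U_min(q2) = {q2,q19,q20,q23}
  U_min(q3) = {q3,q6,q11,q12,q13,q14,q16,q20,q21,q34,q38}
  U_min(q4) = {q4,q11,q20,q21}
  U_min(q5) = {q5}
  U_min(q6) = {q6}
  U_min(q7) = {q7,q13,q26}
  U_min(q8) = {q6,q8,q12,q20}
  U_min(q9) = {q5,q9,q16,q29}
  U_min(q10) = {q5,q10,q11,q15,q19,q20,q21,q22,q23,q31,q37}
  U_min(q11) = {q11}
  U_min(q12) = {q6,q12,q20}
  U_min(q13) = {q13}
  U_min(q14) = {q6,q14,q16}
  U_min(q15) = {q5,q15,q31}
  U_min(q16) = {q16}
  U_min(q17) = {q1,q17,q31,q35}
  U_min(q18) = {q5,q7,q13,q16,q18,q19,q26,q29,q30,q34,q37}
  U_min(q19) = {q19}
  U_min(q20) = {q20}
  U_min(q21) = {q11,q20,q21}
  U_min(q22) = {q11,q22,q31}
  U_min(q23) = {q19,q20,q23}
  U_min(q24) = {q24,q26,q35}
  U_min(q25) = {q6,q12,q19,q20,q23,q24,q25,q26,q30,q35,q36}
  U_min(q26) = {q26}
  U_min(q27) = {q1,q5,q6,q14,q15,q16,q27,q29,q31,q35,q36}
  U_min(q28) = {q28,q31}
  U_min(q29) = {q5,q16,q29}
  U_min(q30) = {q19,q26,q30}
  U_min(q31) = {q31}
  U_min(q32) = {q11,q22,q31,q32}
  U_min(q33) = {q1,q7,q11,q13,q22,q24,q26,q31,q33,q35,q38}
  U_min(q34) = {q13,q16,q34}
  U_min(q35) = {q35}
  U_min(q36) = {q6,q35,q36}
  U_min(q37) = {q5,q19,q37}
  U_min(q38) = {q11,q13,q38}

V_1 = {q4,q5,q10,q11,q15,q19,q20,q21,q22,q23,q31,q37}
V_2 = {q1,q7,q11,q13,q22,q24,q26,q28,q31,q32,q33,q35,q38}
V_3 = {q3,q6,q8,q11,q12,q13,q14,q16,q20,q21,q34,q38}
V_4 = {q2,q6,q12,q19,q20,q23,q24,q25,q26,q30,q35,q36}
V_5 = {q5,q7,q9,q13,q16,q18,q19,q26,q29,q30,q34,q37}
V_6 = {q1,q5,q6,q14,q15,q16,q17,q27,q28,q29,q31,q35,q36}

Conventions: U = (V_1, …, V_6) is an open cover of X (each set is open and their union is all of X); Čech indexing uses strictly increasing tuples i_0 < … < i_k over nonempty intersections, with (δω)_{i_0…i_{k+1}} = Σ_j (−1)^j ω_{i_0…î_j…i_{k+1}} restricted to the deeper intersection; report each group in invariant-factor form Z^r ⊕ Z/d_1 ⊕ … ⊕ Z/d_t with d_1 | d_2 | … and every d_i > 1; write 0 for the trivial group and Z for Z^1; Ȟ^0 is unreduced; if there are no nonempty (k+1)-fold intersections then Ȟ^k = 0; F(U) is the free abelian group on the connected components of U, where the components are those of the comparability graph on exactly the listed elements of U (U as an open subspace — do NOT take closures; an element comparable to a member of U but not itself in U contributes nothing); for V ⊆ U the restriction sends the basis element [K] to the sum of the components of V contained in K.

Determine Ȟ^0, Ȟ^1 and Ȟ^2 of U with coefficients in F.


Ȟ^0 ≅ Z, Ȟ^1 ≅ 0 and Ȟ^2 ≅ Z/2

nonempty overlaps:
  V12={q11,q22,q31} V13={q11,q20,q21} V14={q19,q20,q23} V15={q5,q19,q37} V16={q5,q15,q31} V23={q11,q13,q38} V24={q24,q26,q35} V25={q7,q13,q26} V26={q1,q28,q31,q35} V34={q6,q12,q20} V35={q13,q16,q34} V36={q6,q14,q16} V45={q19,q26,q30} V46={q6,q35,q36} V56={q5,q16,q29}
  V123={q11} V126={q31} V134={q20} V145={q19} V156={q5} V235={q13} V245={q26} V246={q35} V346={q6} V356={q16}
components per intersection:
  V1: {q4,q5,q10,q11,q15,q19,q20,q21,q22,q23,q31,q37}
  V2: {q1,q7,q11,q13,q22,q24,q26,q28,q31,q32,q33,q35,q38}
  V3: {q3,q6,q8,q11,q12,q13,q14,q16,q20,q21,q34,q38}
  V4: {q2,q6,q12,q19,q20,q23,q24,q25,q26,q30,q35,q36}
  V5: {q5,q7,q9,q13,q16,q18,q19,q26,q29,q30,q34,q37}
  V6: {q1,q5,q6,q14,q15,q16,q17,q27,q28,q29,q31,q35,q36}
  V12: {q11,q22,q31}
  V13: {q11,q20,q21}
  V14: {q19,q20,q23}
  V15: {q5,q19,q37}
  V16: {q5,q15,q31}
  V23: {q11,q13,q38}
  V24: {q24,q26,q35}
  V25: {q7,q13,q26}
  V26: {q1,q28,q31,q35}
  V34: {q6,q12,q20}
  V35: {q13,q16,q34}
  V36: {q6,q14,q16}
  V45: {q19,q26,q30}
  V46: {q6,q35,q36}
  V56: {q5,q16,q29}
  V123: {q11}
  V126: {q31}
  V134: {q20}
  V145: {q19}
  V156: {q5}
  V235: {q13}
  V245: {q26}
  V246: {q35}
  V346: {q6}
  V356: {q16}
C dims 6,15,10; δ0: rk 5, SNF 1^5; δ1: rk 10, SNF 1^9·2
degree 0: 6−5−0 = 1 → Ȟ^0 ≅ Z
degree 1: 15−10−5 = 0 → Ȟ^1 ≅ 0
degree 2: 10−0−10 = 0 plus torsion [2] → Ȟ^2 ≅ Z/2


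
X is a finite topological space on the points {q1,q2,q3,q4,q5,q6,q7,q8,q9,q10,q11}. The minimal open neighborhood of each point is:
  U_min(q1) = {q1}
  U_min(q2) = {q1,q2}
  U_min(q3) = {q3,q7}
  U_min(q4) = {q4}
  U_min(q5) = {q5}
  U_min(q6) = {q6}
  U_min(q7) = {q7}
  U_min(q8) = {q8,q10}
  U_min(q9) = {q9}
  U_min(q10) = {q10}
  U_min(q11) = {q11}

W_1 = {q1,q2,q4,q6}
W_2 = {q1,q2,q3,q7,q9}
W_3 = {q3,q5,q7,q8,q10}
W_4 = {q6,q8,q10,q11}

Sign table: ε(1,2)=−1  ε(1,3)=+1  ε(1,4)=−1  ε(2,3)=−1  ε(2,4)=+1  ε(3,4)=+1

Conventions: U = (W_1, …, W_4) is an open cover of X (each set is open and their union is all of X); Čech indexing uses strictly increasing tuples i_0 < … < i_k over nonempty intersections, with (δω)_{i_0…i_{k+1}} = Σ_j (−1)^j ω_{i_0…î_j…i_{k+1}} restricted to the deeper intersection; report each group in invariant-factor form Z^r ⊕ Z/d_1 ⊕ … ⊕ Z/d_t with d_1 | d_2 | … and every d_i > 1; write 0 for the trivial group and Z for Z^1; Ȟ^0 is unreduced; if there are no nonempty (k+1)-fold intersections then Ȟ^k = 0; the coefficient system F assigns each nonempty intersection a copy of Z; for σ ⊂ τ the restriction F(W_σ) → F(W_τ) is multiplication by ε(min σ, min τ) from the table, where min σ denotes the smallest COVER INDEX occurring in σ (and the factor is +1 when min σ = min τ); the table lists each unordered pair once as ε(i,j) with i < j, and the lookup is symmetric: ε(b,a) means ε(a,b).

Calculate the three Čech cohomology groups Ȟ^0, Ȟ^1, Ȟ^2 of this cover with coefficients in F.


Ȟ^0 ≅ 0, Ȟ^1 ≅ Z/2 and Ȟ^2 ≅ 0

nonempty intersections:
  W12={q1,q2} W14={q6} W23={q3,q7} W34={q8,q10}
C dims 4,4; δ0: rk 4, SNF 1^3·2
Ȟ^0: (4−4)−0=0 ⇒ 0
Ȟ^1: (4−0)−4=0 plus torsion [2] ⇒ Z/2
Ȟ^2: (0−0)−0=0 ⇒ 0


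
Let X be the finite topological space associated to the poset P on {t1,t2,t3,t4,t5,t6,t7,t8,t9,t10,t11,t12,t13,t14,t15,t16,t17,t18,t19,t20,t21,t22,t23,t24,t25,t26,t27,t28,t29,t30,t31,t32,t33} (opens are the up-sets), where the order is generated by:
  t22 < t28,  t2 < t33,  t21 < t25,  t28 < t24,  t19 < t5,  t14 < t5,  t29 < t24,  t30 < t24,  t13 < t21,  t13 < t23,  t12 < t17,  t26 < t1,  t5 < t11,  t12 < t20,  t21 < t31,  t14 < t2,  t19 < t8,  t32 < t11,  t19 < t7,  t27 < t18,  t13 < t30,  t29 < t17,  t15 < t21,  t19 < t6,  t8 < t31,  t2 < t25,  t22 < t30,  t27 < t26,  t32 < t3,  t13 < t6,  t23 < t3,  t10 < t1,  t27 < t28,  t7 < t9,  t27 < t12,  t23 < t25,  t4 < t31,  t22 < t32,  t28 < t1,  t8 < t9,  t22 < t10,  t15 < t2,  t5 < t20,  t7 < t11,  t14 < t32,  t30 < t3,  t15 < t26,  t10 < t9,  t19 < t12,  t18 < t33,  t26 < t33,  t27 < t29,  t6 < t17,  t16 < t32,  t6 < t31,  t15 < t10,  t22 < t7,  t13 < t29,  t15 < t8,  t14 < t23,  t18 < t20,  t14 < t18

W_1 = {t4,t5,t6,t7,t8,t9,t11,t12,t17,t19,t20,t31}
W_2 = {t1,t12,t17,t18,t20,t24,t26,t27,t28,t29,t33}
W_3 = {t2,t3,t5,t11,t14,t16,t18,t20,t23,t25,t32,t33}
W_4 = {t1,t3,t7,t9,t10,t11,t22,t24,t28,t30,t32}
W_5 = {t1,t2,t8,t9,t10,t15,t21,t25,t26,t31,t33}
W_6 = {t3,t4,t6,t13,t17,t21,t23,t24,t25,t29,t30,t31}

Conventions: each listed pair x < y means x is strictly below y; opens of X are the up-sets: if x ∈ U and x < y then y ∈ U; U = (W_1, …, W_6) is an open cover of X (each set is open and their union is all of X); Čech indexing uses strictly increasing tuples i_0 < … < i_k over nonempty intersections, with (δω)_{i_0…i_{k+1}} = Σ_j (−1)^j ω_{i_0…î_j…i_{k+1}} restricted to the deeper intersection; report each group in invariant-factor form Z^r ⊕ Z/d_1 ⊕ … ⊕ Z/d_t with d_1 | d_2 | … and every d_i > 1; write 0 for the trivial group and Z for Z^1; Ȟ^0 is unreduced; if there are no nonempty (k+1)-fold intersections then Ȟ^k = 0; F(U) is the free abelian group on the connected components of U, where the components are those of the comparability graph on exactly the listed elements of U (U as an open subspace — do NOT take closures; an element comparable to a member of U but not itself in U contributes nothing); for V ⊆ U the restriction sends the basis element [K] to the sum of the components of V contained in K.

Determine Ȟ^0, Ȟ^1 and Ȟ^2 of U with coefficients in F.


intersection data:
  W12={t12,t17,t20} W13={t5,t11,t20} W14={t7,t9,t11} W15={t8,t9,t31} W16={t4,t6,t17,t31} W23={t18,t20,t33} W24={t1,t24,t28} W25={t1,t26,t33} W26={t17,t24,t29} W34={t3,t11,t32} W35={t2,t25,t33} W36={t3,t23,t25} W45={t1,t9,t10} W46={t3,t24,t30} W56={t21,t25,t31}
  W123={t20} W126={t17} W134={t11} W145={t9} W156={t31} W235={t33} W245={t1} W246={t24} W346={t3} W356={t25}
components per intersection:
  W1: {t4,t5,t6,t7,t8,t9,t11,t12,t17,t19,t20,t31}
  W2: {t1,t12,t17,t18,t20,t24,t26,t27,t28,t29,t33}
  W3: {t2,t3,t5,t11,t14,t16,t18,t20,t23,t25,t32,t33}
  W4: {t1,t3,t7,t9,t10,t11,t22,t24,t28,t30,t32}
  W5: {t1,t2,t8,t9,t10,t15,t21,t25,t26,t31,t33}
  W6: {t3,t4,t6,t13,t17,t21,t23,t24,t25,t29,t30,t31}
  W12: {t12,t17,t20}
  W13: {t5,t11,t20}
  W14: {t7,t9,t11}
  W15: {t8,t9,t31}
  W16: {t4,t6,t17,t31}
  W23: {t18,t20,t33}
  W24: {t1,t24,t28}
  W25: {t1,t26,t33}
  W26: {t17,t24,t29}
  W34: {t3,t11,t32}
  W35: {t2,t25,t33}
  W36: {t3,t23,t25}
  W45: {t1,t9,t10}
  W46: {t3,t24,t30}
  W56: {t21,t25,t31}
  W123: {t20}
  W126: {t17}
  W134: {t11}
  W145: {t9}
  W156: {t31}
  W235: {t33}
  W245: {t1}
  W246: {t24}
  W346: {t3}
  W356: {t25}
C dims 6,15,10; δ0: rk 5, SNF 1^5; δ1: rk 10, SNF 1^9·2
Ȟ^0 = (6 − 5) − 0 = 1, so Ȟ^0 ≅ Z
Ȟ^1 = (15 − 10) − 5 = 0, so Ȟ^1 ≅ 0
Ȟ^2 = (10 − 0) − 10 = 0 plus torsion [2], so Ȟ^2 ≅ Z/2

Ȟ^0(U;F) ≅ Z; Ȟ^1(U;F) ≅ 0; Ȟ^2(U;F) ≅ Z/2


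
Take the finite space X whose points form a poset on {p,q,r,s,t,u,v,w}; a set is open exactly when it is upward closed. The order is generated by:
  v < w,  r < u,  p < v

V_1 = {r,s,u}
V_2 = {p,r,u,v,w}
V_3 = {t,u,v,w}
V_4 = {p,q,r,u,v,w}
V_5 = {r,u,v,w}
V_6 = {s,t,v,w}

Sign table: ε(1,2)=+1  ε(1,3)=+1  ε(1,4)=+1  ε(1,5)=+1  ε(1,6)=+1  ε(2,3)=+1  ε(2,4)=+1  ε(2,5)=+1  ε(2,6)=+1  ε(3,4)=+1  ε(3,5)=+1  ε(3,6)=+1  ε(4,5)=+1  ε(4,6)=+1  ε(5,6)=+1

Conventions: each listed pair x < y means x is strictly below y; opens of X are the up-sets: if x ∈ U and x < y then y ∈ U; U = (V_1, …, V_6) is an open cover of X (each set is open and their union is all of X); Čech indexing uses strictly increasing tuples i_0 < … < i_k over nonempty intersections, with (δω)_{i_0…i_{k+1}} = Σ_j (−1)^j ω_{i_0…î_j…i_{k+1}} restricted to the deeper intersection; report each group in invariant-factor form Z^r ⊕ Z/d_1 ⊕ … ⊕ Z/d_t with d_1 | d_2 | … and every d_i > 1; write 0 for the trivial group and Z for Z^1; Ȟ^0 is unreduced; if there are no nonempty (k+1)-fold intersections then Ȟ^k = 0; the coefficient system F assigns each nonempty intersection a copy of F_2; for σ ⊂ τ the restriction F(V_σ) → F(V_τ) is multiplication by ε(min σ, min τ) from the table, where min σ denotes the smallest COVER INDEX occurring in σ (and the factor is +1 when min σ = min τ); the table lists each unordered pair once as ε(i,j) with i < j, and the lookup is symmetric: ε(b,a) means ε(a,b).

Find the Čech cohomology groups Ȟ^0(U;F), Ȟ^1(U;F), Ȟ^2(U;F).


Ȟ^0(U;F) ≅ Z/2, Ȟ^1(U;F) ≅ Z/2, Ȟ^2(U;F) ≅ 0

nonempty overlaps:
  V12={r,u} V13={u} V14={r,u} V15={r,u} V16={s} V23={u,v,w} V24={p,r,u,v,w} V25={r,u,v,w} V26={v,w} V34={u,v,w} V35={u,v,w} V36={t,v,w} V45={r,u,v,w} V46={v,w} V56={v,w}
  V123={u} V124={r,u} V125={r,u} V134={u} V135={u} V145={r,u} V234={u,v,w} V235={u,v,w} V236={v,w} V245={r,u,v,w} V246={v,w} V256={v,w} V345={u,v,w} V346={v,w} V356={v,w} V456={v,w}
  V1234={u} V1235={u} V1245={r,u} V1345={u} V2345={u,v,w} V2346={v,w} V2356={v,w} V2456={v,w} V3456={v,w}
  V12345={u} V23456={v,w}
C dims 6,15,16,9; δ0: rk_F2 5; δ1: rk_F2 9; δ2: rk_F2 7
degree 0: 6−5−0 = 1 → Ȟ^0 ≅ Z/2
degree 1: 15−9−5 = 1 → Ȟ^1 ≅ Z/2
degree 2: 16−7−9 = 0 → Ȟ^2 ≅ 0
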